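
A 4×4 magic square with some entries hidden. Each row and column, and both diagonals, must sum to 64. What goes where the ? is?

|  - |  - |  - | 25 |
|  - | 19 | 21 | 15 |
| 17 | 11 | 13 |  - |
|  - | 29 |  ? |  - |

27

Row 2: 19 + 21 + 15 + ? = 64, so (2,1) = 9.
Row 3: 17 + 11 + 13 + ? = 64, so (3,4) = 23.
The remaining cell in column 2 is (1,2) = 64 − 59 = 5.
Column 4: 25 + 15 + 23 + ? = 64, so (4,4) = 1.
Main diagonal needs 64; the known cells sum to 33, so (1,1) = 31.
The remaining cell in anti-diagonal is (4,1) = 64 − 57 = 7.
The remaining cell in row 1 is (1,3) = 64 − 61 = 3.
From row 4, 64 − (7 + 29 + 1) gives (4,3) = 27.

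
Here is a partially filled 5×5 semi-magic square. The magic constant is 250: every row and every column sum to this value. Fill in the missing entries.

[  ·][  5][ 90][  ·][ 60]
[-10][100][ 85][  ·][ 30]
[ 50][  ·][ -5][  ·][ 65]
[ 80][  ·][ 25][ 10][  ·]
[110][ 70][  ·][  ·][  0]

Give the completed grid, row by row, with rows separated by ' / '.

From row 2, 250 − (-10 + 100 + 85 + 30) gives (2,4) = 45.
Column 1 must total 250; the given cells sum to 230, so (1,1) = 20.
Column 3 must total 250; the given cells sum to 195, so (5,3) = 55.
From column 5, 250 − (60 + 30 + 65 + 0) gives (4,5) = 95.
Row 1: 20 + 5 + 90 + 60 + ? = 250, so (1,4) = 75.
Row 4 needs 250; the known cells sum to 210, so (4,2) = 40.
From row 5, 250 − (110 + 70 + 55 + 0) gives (5,4) = 15.
Using column 2: 5 + 100 + 40 + 70 + ? → (3,2) = 250 − 215 = 35.
Column 4: 75 + 45 + 10 + 15 + ? = 250, so (3,4) = 105.

20 5 90 75 60 / -10 100 85 45 30 / 50 35 -5 105 65 / 80 40 25 10 95 / 110 70 55 15 0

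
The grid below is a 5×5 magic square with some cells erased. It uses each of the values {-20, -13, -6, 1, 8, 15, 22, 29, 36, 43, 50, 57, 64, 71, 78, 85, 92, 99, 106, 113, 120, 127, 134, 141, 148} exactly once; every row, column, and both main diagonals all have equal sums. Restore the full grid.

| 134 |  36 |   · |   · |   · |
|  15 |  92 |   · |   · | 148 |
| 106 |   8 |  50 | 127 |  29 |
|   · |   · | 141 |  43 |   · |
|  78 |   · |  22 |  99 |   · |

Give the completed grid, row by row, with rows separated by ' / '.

The 25 entries sum to 1600, so each line sums to 1600/5 = 320.
Column 1 needs 320; the known cells sum to 333, so (4,1) = -13.
The remaining cell in main diagonal is (5,5) = 320 − 319 = 1.
Using row 5: 78 + 22 + 99 + 1 + ? → (5,2) = 320 − 200 = 120.
Using column 2: 36 + 92 + 8 + 120 + ? → (4,2) = 320 − 256 = 64.
Row 4 must total 320; the given cells sum to 235, so (4,5) = 85.
Column 5 must total 320; the given cells sum to 263, so (1,5) = 57.
Anti-diagonal: 57 + 50 + 64 + 78 + ? = 320, so (2,4) = 71.
Using row 2: 15 + 92 + 71 + 148 + ? → (2,3) = 320 − 326 = -6.
The remaining cell in column 3 is (1,3) = 320 − 207 = 113.
Using column 4: 71 + 127 + 43 + 99 + ? → (1,4) = 320 − 340 = -20.

134 36 113 -20 57 / 15 92 -6 71 148 / 106 8 50 127 29 / -13 64 141 43 85 / 78 120 22 99 1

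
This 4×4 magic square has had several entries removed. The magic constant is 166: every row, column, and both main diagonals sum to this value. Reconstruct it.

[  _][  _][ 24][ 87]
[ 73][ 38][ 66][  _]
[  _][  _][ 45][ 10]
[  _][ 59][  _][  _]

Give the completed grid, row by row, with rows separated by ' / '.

The remaining cell in row 2 is (2,4) = 166 − 177 = -11.
From column 3, 166 − (24 + 66 + 45) gives (4,3) = 31.
Column 4: 87 + (-11) + 10 + ? = 166, so (4,4) = 80.
Main diagonal needs 166; the known cells sum to 163, so (1,1) = 3.
Row 1: 3 + 24 + 87 + ? = 166, so (1,2) = 52.
Row 4 needs 166; the known cells sum to 170, so (4,1) = -4.
From column 1, 166 − (3 + 73 + (-4)) gives (3,1) = 94.
Column 2 needs 166; the known cells sum to 149, so (3,2) = 17.

3 52 24 87 / 73 38 66 -11 / 94 17 45 10 / -4 59 31 80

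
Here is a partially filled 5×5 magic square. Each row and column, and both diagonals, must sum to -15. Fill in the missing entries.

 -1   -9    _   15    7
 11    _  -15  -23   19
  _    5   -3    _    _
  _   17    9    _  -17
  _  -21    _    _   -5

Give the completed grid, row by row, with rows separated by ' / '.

Row 1: -1 + (-9) + 15 + 7 + ? = -15, so (1,3) = -27.
Row 2 needs -15; the known cells sum to -8, so (2,2) = -7.
From column 3, -15 − (-27 + (-15) + (-3) + 9) gives (5,3) = 21.
Column 5 must total -15; the given cells sum to 4, so (3,5) = -19.
From main diagonal, -15 − (-1 + (-7) + (-3) + (-5)) gives (4,4) = 1.
Using anti-diagonal: 7 + (-23) + (-3) + 17 + ? → (5,1) = -15 − (-2) = -13.
Row 4: 17 + 9 + 1 + (-17) + ? = -15, so (4,1) = -25.
From row 5, -15 − (-13 + (-21) + 21 + (-5)) gives (5,4) = 3.
The remaining cell in column 1 is (3,1) = -15 − (-28) = 13.
Column 4: 15 + (-23) + 1 + 3 + ? = -15, so (3,4) = -11.

-1 -9 -27 15 7 / 11 -7 -15 -23 19 / 13 5 -3 -11 -19 / -25 17 9 1 -17 / -13 -21 21 3 -5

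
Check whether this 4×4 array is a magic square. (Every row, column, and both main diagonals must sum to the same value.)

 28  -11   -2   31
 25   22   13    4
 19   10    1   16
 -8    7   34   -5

Row 1: 28 + (-11) + (-2) + 31 = 46.
Row 2: 25 + 22 + 13 + 4 = 64.
Row 3: 19 + 10 + 1 + 16 = 46.
Row 4: -8 + 7 + 34 + (-5) = 28.
Column 1: 28 + 25 + 19 + (-8) = 64.
Column 2: -11 + 22 + 10 + 7 = 28.
Column 3: -2 + 13 + 1 + 34 = 46.
Column 4: 31 + 4 + 16 + (-5) = 46.
Main diagonal: 28 + 22 + 1 + (-5) = 46.
Anti-diagonal: 31 + 13 + 10 + (-8) = 46.

No — anti-diagonal sums to 46 but row 2 sums to 64.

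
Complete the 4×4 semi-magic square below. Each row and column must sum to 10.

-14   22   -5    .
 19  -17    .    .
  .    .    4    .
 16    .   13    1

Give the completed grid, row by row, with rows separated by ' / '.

-14 22 -5 7 / 19 -17 -2 10 / -11 25 4 -8 / 16 -20 13 1

Using row 1: -14 + 22 + (-5) + ? → (1,4) = 10 − 3 = 7.
Row 4 must total 10; the given cells sum to 30, so (4,2) = -20.
Column 1 must total 10; the given cells sum to 21, so (3,1) = -11.
The remaining cell in column 2 is (3,2) = 10 − (-15) = 25.
Column 3 needs 10; the known cells sum to 12, so (2,3) = -2.
Row 2: 19 + (-17) + (-2) + ? = 10, so (2,4) = 10.
The remaining cell in row 3 is (3,4) = 10 − 18 = -8.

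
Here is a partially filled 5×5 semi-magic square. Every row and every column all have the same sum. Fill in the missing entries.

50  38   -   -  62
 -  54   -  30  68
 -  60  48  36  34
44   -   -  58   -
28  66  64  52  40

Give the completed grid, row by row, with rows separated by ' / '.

Row 5 is already complete: 28 + 66 + 64 + 52 + 40 = 250, so that is the magic constant.
Row 3 needs 250; the known cells sum to 178, so (3,1) = 72.
The remaining cell in column 1 is (2,1) = 250 − 194 = 56.
Column 2 must total 250; the given cells sum to 218, so (4,2) = 32.
The remaining cell in column 4 is (1,4) = 250 − 176 = 74.
Column 5: 62 + 68 + 34 + 40 + ? = 250, so (4,5) = 46.
Row 1: 50 + 38 + 74 + 62 + ? = 250, so (1,3) = 26.
Row 2 must total 250; the given cells sum to 208, so (2,3) = 42.
From row 4, 250 − (44 + 32 + 58 + 46) gives (4,3) = 70.

50 38 26 74 62 / 56 54 42 30 68 / 72 60 48 36 34 / 44 32 70 58 46 / 28 66 64 52 40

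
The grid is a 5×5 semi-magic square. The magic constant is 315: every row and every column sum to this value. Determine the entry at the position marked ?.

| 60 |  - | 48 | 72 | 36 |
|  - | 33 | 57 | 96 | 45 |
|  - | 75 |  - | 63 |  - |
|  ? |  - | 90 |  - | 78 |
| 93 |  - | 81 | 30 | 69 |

27

Row 1 must total 315; the given cells sum to 216, so (1,2) = 99.
From row 2, 315 − (33 + 57 + 96 + 45) gives (2,1) = 84.
Row 5: 93 + 81 + 30 + 69 + ? = 315, so (5,2) = 42.
Column 2: 99 + 33 + 75 + 42 + ? = 315, so (4,2) = 66.
Column 3: 48 + 57 + 90 + 81 + ? = 315, so (3,3) = 39.
Column 4 must total 315; the given cells sum to 261, so (4,4) = 54.
From column 5, 315 − (36 + 45 + 78 + 69) gives (3,5) = 87.
Row 3 must total 315; the given cells sum to 264, so (3,1) = 51.
Row 4 must total 315; the given cells sum to 288, so (4,1) = 27.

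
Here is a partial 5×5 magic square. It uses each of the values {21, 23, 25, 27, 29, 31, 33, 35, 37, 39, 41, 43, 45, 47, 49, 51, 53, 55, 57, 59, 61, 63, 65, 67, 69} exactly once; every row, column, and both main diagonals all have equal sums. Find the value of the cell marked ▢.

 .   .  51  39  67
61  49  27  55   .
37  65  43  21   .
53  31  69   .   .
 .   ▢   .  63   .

57

The 25 entries sum to 1125, so each line sums to 1125/5 = 225.
Row 2: 61 + 49 + 27 + 55 + ? = 225, so (2,5) = 33.
Row 3: 37 + 65 + 43 + 21 + ? = 225, so (3,5) = 59.
From column 3, 225 − (51 + 27 + 43 + 69) gives (5,3) = 35.
Using column 4: 39 + 55 + 21 + 63 + ? → (4,4) = 225 − 178 = 47.
From anti-diagonal, 225 − (67 + 55 + 43 + 31) gives (5,1) = 29.
Row 4 needs 225; the known cells sum to 200, so (4,5) = 25.
Using column 1: 61 + 37 + 53 + 29 + ? → (1,1) = 225 − 180 = 45.
Column 5 needs 225; the known cells sum to 184, so (5,5) = 41.
From row 1, 225 − (45 + 51 + 39 + 67) gives (1,2) = 23.
From row 5, 225 − (29 + 35 + 63 + 41) gives (5,2) = 57.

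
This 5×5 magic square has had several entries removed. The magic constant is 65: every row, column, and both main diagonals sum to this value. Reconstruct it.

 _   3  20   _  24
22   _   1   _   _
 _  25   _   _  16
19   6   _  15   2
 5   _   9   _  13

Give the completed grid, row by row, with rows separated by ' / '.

11 3 20 7 24 / 22 14 1 18 10 / 8 25 12 4 16 / 19 6 23 15 2 / 5 17 9 21 13

Row 4 needs 65; the known cells sum to 42, so (4,3) = 23.
From column 3, 65 − (20 + 1 + 23 + 9) gives (3,3) = 12.
From column 5, 65 − (24 + 16 + 2 + 13) gives (2,5) = 10.
Anti-diagonal: 24 + 12 + 6 + 5 + ? = 65, so (2,4) = 18.
The remaining cell in row 2 is (2,2) = 65 − 51 = 14.
Column 2 needs 65; the known cells sum to 48, so (5,2) = 17.
From main diagonal, 65 − (14 + 12 + 15 + 13) gives (1,1) = 11.
Using row 1: 11 + 3 + 20 + 24 + ? → (1,4) = 65 − 58 = 7.
Row 5 needs 65; the known cells sum to 44, so (5,4) = 21.
From column 1, 65 − (11 + 22 + 19 + 5) gives (3,1) = 8.
Column 4 needs 65; the known cells sum to 61, so (3,4) = 4.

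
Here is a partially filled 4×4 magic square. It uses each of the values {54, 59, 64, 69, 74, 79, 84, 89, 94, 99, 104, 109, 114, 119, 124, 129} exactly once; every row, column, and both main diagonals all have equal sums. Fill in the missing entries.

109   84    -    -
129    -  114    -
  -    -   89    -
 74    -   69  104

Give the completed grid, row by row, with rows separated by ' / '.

The 16 entries sum to 1464, so each line sums to 1464/4 = 366.
Row 4: 74 + 69 + 104 + ? = 366, so (4,2) = 119.
Column 1: 109 + 129 + 74 + ? = 366, so (3,1) = 54.
Column 3 must total 366; the given cells sum to 272, so (1,3) = 94.
Using main diagonal: 109 + 89 + 104 + ? → (2,2) = 366 − 302 = 64.
The remaining cell in row 1 is (1,4) = 366 − 287 = 79.
The remaining cell in row 2 is (2,4) = 366 − 307 = 59.
Column 2 must total 366; the given cells sum to 267, so (3,2) = 99.
Column 4: 79 + 59 + 104 + ? = 366, so (3,4) = 124.

109 84 94 79 / 129 64 114 59 / 54 99 89 124 / 74 119 69 104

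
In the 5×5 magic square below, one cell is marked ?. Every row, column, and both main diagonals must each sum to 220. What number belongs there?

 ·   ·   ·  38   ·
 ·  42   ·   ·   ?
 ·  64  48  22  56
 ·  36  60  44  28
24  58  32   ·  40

34

Using row 3: 64 + 48 + 22 + 56 + ? → (3,1) = 220 − 190 = 30.
The remaining cell in row 4 is (4,1) = 220 − 168 = 52.
From row 5, 220 − (24 + 58 + 32 + 40) gives (5,4) = 66.
From column 2, 220 − (42 + 64 + 36 + 58) gives (1,2) = 20.
Column 4: 38 + 22 + 44 + 66 + ? = 220, so (2,4) = 50.
From main diagonal, 220 − (42 + 48 + 44 + 40) gives (1,1) = 46.
Anti-diagonal: 50 + 48 + 36 + 24 + ? = 220, so (1,5) = 62.
Row 1 must total 220; the given cells sum to 166, so (1,3) = 54.
Column 1 needs 220; the known cells sum to 152, so (2,1) = 68.
The remaining cell in column 3 is (2,3) = 220 − 194 = 26.
From column 5, 220 − (62 + 56 + 28 + 40) gives (2,5) = 34.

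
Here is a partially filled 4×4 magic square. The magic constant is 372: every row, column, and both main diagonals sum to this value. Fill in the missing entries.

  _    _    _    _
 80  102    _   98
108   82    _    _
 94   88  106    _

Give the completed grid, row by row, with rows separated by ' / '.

90 100 78 104 / 80 102 92 98 / 108 82 96 86 / 94 88 106 84

From row 2, 372 − (80 + 102 + 98) gives (2,3) = 92.
From row 4, 372 − (94 + 88 + 106) gives (4,4) = 84.
The remaining cell in column 1 is (1,1) = 372 − 282 = 90.
From column 2, 372 − (102 + 82 + 88) gives (1,2) = 100.
The remaining cell in main diagonal is (3,3) = 372 − 276 = 96.
Using anti-diagonal: 92 + 82 + 94 + ? → (1,4) = 372 − 268 = 104.
The remaining cell in row 1 is (1,3) = 372 − 294 = 78.
Row 3 needs 372; the known cells sum to 286, so (3,4) = 86.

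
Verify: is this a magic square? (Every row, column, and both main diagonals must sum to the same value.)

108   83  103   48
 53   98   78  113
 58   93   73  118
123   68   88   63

Row 1: 108 + 83 + 103 + 48 = 342.
Row 2: 53 + 98 + 78 + 113 = 342.
Row 3: 58 + 93 + 73 + 118 = 342.
Row 4: 123 + 68 + 88 + 63 = 342.
Column 1: 108 + 53 + 58 + 123 = 342.
Column 2: 83 + 98 + 93 + 68 = 342.
Column 3: 103 + 78 + 73 + 88 = 342.
Column 4: 48 + 113 + 118 + 63 = 342.
Main diagonal: 108 + 98 + 73 + 63 = 342.
Anti-diagonal: 48 + 78 + 93 + 123 = 342.
All lines sum to 342.

Yes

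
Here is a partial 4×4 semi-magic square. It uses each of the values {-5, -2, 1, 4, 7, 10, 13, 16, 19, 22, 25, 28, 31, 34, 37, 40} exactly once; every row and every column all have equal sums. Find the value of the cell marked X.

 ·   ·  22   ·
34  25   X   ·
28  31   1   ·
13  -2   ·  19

7

The 16 entries sum to 280, so each line sums to 280/4 = 70.
Row 3: 28 + 31 + 1 + ? = 70, so (3,4) = 10.
Row 4 needs 70; the known cells sum to 30, so (4,3) = 40.
Column 1 must total 70; the given cells sum to 75, so (1,1) = -5.
The remaining cell in column 2 is (1,2) = 70 − 54 = 16.
Using column 3: 22 + 1 + 40 + ? → (2,3) = 70 − 63 = 7.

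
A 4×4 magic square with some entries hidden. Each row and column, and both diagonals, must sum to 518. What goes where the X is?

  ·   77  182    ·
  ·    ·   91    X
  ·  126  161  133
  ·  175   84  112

119

The remaining cell in row 3 is (3,1) = 518 − 420 = 98.
Using row 4: 175 + 84 + 112 + ? → (4,1) = 518 − 371 = 147.
Column 2 needs 518; the known cells sum to 378, so (2,2) = 140.
Main diagonal must total 518; the given cells sum to 413, so (1,1) = 105.
Anti-diagonal: 91 + 126 + 147 + ? = 518, so (1,4) = 154.
Column 1 needs 518; the known cells sum to 350, so (2,1) = 168.
Column 4 needs 518; the known cells sum to 399, so (2,4) = 119.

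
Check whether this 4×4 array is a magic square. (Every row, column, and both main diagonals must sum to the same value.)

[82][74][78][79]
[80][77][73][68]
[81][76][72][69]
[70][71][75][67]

Row 1: 82 + 74 + 78 + 79 = 313.
Row 2: 80 + 77 + 73 + 68 = 298.
Row 3: 81 + 76 + 72 + 69 = 298.
Row 4: 70 + 71 + 75 + 67 = 283.
Column 1: 82 + 80 + 81 + 70 = 313.
Column 2: 74 + 77 + 76 + 71 = 298.
Column 3: 78 + 73 + 72 + 75 = 298.
Column 4: 79 + 68 + 69 + 67 = 283.
Main diagonal: 82 + 77 + 72 + 67 = 298.
Anti-diagonal: 79 + 73 + 76 + 70 = 298.

No — column 3 sums to 298 but row 1 sums to 313.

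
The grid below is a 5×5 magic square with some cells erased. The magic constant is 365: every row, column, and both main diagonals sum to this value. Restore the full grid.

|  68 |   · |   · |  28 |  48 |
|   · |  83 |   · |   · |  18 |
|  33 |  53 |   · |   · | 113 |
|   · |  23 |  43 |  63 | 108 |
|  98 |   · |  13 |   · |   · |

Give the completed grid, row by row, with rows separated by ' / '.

68 88 133 28 48 / 38 83 103 123 18 / 33 53 73 93 113 / 128 23 43 63 108 / 98 118 13 58 78

Row 4 must total 365; the given cells sum to 237, so (4,1) = 128.
Column 1 needs 365; the known cells sum to 327, so (2,1) = 38.
Column 5 needs 365; the known cells sum to 287, so (5,5) = 78.
Main diagonal needs 365; the known cells sum to 292, so (3,3) = 73.
Anti-diagonal needs 365; the known cells sum to 242, so (2,4) = 123.
Row 2 must total 365; the given cells sum to 262, so (2,3) = 103.
Row 3 needs 365; the known cells sum to 272, so (3,4) = 93.
The remaining cell in column 3 is (1,3) = 365 − 232 = 133.
Column 4 must total 365; the given cells sum to 307, so (5,4) = 58.
Row 1 needs 365; the known cells sum to 277, so (1,2) = 88.
Row 5: 98 + 13 + 58 + 78 + ? = 365, so (5,2) = 118.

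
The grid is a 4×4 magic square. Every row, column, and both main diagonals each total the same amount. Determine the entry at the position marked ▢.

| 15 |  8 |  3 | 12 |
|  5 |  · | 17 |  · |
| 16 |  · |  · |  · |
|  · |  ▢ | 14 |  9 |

13

Row 1 is complete and sums to 38; that is the magic constant.
Column 1 must total 38; the given cells sum to 36, so (4,1) = 2.
The remaining cell in column 3 is (3,3) = 38 − 34 = 4.
Using main diagonal: 15 + 4 + 9 + ? → (2,2) = 38 − 28 = 10.
Anti-diagonal needs 38; the known cells sum to 31, so (3,2) = 7.
Row 2 needs 38; the known cells sum to 32, so (2,4) = 6.
The remaining cell in row 3 is (3,4) = 38 − 27 = 11.
Row 4: 2 + 14 + 9 + ? = 38, so (4,2) = 13.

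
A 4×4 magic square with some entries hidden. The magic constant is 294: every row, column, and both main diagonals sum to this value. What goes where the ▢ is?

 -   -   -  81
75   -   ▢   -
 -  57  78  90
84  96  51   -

72

Row 3 must total 294; the given cells sum to 225, so (3,1) = 69.
Row 4: 84 + 96 + 51 + ? = 294, so (4,4) = 63.
Using column 1: 75 + 69 + 84 + ? → (1,1) = 294 − 228 = 66.
Column 4 needs 294; the known cells sum to 234, so (2,4) = 60.
Main diagonal needs 294; the known cells sum to 207, so (2,2) = 87.
The remaining cell in anti-diagonal is (2,3) = 294 − 222 = 72.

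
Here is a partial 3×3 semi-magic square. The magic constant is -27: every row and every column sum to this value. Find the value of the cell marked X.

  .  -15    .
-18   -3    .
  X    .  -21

3

The remaining cell in row 2 is (2,3) = -27 − (-21) = -6.
Column 2 must total -27; the given cells sum to -18, so (3,2) = -9.
Column 3 must total -27; the given cells sum to -27, so (1,3) = 0.
From row 1, -27 − (-15 + 0) gives (1,1) = -12.
From row 3, -27 − (-9 + (-21)) gives (3,1) = 3.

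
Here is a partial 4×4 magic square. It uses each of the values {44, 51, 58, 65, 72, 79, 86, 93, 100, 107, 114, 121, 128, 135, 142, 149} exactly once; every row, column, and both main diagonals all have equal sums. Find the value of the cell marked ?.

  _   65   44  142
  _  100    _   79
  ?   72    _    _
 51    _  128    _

114

The 16 entries sum to 1544, so each line sums to 1544/4 = 386.
Row 1: 65 + 44 + 142 + ? = 386, so (1,1) = 135.
The remaining cell in column 2 is (4,2) = 386 − 237 = 149.
Anti-diagonal needs 386; the known cells sum to 265, so (2,3) = 121.
From row 2, 386 − (100 + 121 + 79) gives (2,1) = 86.
From row 4, 386 − (51 + 149 + 128) gives (4,4) = 58.
From column 1, 386 − (135 + 86 + 51) gives (3,1) = 114.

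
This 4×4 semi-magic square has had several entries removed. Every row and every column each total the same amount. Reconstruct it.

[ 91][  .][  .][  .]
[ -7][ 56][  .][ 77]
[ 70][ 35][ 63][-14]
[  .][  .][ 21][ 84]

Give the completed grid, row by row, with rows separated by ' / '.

Row 3 is already complete: 70 + 35 + 63 + -14 = 154, so that is the magic constant.
Using row 2: -7 + 56 + 77 + ? → (2,3) = 154 − 126 = 28.
Column 1 must total 154; the given cells sum to 154, so (4,1) = 0.
Column 3: 28 + 63 + 21 + ? = 154, so (1,3) = 42.
From column 4, 154 − (77 + (-14) + 84) gives (1,4) = 7.
From row 1, 154 − (91 + 42 + 7) gives (1,2) = 14.
The remaining cell in row 4 is (4,2) = 154 − 105 = 49.

91 14 42 7 / -7 56 28 77 / 70 35 63 -14 / 0 49 21 84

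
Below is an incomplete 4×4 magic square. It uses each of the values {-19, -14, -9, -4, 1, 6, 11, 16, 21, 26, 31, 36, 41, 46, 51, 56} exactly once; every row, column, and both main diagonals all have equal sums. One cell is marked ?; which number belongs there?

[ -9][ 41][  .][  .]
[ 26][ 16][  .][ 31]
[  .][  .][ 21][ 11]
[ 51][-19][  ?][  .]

The 16 entries sum to 296, so each line sums to 296/4 = 74.
The remaining cell in row 2 is (2,3) = 74 − 73 = 1.
The remaining cell in column 1 is (3,1) = 74 − 68 = 6.
Using column 2: 41 + 16 + (-19) + ? → (3,2) = 74 − 38 = 36.
Main diagonal needs 74; the known cells sum to 28, so (4,4) = 46.
Anti-diagonal: 1 + 36 + 51 + ? = 74, so (1,4) = -14.
Row 1: -9 + 41 + (-14) + ? = 74, so (1,3) = 56.
Using row 4: 51 + (-19) + 46 + ? → (4,3) = 74 − 78 = -4.

-4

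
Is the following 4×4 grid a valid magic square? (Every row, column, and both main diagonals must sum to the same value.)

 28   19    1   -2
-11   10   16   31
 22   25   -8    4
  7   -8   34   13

No — column 2 sums to 46 but column 3 sums to 43.

Row 1: 28 + 19 + 1 + (-2) = 46.
Row 2: -11 + 10 + 16 + 31 = 46.
Row 3: 22 + 25 + (-8) + 4 = 43.
Row 4: 7 + (-8) + 34 + 13 = 46.
Column 1: 28 + (-11) + 22 + 7 = 46.
Column 2: 19 + 10 + 25 + (-8) = 46.
Column 3: 1 + 16 + (-8) + 34 = 43.
Column 4: -2 + 31 + 4 + 13 = 46.
Main diagonal: 28 + 10 + (-8) + 13 = 43.
Anti-diagonal: -2 + 16 + 25 + 7 = 46.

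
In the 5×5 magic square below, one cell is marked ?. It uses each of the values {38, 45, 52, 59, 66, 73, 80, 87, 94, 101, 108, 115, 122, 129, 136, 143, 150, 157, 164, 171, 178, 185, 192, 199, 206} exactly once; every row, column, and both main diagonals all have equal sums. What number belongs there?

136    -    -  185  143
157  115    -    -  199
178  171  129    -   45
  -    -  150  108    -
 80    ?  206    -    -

The 25 entries sum to 3050, so each line sums to 3050/5 = 610.
Row 3 must total 610; the given cells sum to 523, so (3,4) = 87.
Column 1: 136 + 157 + 178 + 80 + ? = 610, so (4,1) = 59.
Main diagonal needs 610; the known cells sum to 488, so (5,5) = 122.
Using column 5: 143 + 199 + 45 + 122 + ? → (4,5) = 610 − 509 = 101.
From row 4, 610 − (59 + 150 + 108 + 101) gives (4,2) = 192.
Anti-diagonal must total 610; the given cells sum to 544, so (2,4) = 66.
Row 2 needs 610; the known cells sum to 537, so (2,3) = 73.
Column 3 must total 610; the given cells sum to 558, so (1,3) = 52.
Column 4 needs 610; the known cells sum to 446, so (5,4) = 164.
Row 1: 136 + 52 + 185 + 143 + ? = 610, so (1,2) = 94.
The remaining cell in row 5 is (5,2) = 610 − 572 = 38.

38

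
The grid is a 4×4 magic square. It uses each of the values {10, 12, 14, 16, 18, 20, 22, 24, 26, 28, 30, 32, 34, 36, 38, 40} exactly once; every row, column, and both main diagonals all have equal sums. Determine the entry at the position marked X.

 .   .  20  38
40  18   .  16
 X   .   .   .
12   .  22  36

34

The 16 entries sum to 400, so each line sums to 400/4 = 100.
The remaining cell in row 2 is (2,3) = 100 − 74 = 26.
Row 4 needs 100; the known cells sum to 70, so (4,2) = 30.
From column 3, 100 − (20 + 26 + 22) gives (3,3) = 32.
Using column 4: 38 + 16 + 36 + ? → (3,4) = 100 − 90 = 10.
Using main diagonal: 18 + 32 + 36 + ? → (1,1) = 100 − 86 = 14.
The remaining cell in anti-diagonal is (3,2) = 100 − 76 = 24.
Using row 1: 14 + 20 + 38 + ? → (1,2) = 100 − 72 = 28.
Row 3: 24 + 32 + 10 + ? = 100, so (3,1) = 34.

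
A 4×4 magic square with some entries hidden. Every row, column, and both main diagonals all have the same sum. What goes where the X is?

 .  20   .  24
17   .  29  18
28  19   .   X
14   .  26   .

23

Anti-diagonal is complete and sums to 86; that is the magic constant.
Row 2 needs 86; the known cells sum to 64, so (2,2) = 22.
The remaining cell in column 1 is (1,1) = 86 − 59 = 27.
From column 2, 86 − (20 + 22 + 19) gives (4,2) = 25.
Row 1: 27 + 20 + 24 + ? = 86, so (1,3) = 15.
Using row 4: 14 + 25 + 26 + ? → (4,4) = 86 − 65 = 21.
The remaining cell in column 3 is (3,3) = 86 − 70 = 16.
Column 4 needs 86; the known cells sum to 63, so (3,4) = 23.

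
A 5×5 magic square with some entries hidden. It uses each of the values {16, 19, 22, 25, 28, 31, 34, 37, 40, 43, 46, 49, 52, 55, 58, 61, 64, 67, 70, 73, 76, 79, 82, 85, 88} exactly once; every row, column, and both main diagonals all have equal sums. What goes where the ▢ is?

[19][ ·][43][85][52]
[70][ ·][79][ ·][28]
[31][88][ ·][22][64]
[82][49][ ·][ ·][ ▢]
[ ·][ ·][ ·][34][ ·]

The 25 entries sum to 1300, so each line sums to 1300/5 = 260.
Row 1 needs 260; the known cells sum to 199, so (1,2) = 61.
Row 3 needs 260; the known cells sum to 205, so (3,3) = 55.
Column 1 must total 260; the given cells sum to 202, so (5,1) = 58.
Anti-diagonal: 52 + 55 + 49 + 58 + ? = 260, so (2,4) = 46.
Row 2 needs 260; the known cells sum to 223, so (2,2) = 37.
Column 2: 61 + 37 + 88 + 49 + ? = 260, so (5,2) = 25.
From column 4, 260 − (85 + 46 + 22 + 34) gives (4,4) = 73.
The remaining cell in main diagonal is (5,5) = 260 − 184 = 76.
Row 5 must total 260; the given cells sum to 193, so (5,3) = 67.
From column 3, 260 − (43 + 79 + 55 + 67) gives (4,3) = 16.
Column 5 needs 260; the known cells sum to 220, so (4,5) = 40.

40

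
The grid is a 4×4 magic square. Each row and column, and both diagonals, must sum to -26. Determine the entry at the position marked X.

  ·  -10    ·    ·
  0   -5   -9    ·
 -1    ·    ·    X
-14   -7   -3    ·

-13

Row 2 must total -26; the given cells sum to -14, so (2,4) = -12.
Row 4: -14 + (-7) + (-3) + ? = -26, so (4,4) = -2.
From column 1, -26 − (0 + (-1) + (-14)) gives (1,1) = -11.
Column 2 must total -26; the given cells sum to -22, so (3,2) = -4.
Using main diagonal: -11 + (-5) + (-2) + ? → (3,3) = -26 − (-18) = -8.
The remaining cell in anti-diagonal is (1,4) = -26 − (-27) = 1.
Row 1: -11 + (-10) + 1 + ? = -26, so (1,3) = -6.
Using row 3: -1 + (-4) + (-8) + ? → (3,4) = -26 − (-13) = -13.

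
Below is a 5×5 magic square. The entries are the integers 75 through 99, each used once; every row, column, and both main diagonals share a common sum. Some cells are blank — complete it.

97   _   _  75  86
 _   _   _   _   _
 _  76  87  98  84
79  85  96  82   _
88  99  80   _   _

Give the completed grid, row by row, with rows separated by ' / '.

The entries are 75 through 99, which sum to 2175, so each line sums to 2175/5 = 435.
Row 3 needs 435; the known cells sum to 345, so (3,1) = 90.
Using row 4: 79 + 85 + 96 + 82 + ? → (4,5) = 435 − 342 = 93.
From column 1, 435 − (97 + 90 + 79 + 88) gives (2,1) = 81.
From anti-diagonal, 435 − (86 + 87 + 85 + 88) gives (2,4) = 89.
Column 4 must total 435; the given cells sum to 344, so (5,4) = 91.
Row 5 needs 435; the known cells sum to 358, so (5,5) = 77.
Column 5: 86 + 84 + 93 + 77 + ? = 435, so (2,5) = 95.
Using main diagonal: 97 + 87 + 82 + 77 + ? → (2,2) = 435 − 343 = 92.
Row 2 must total 435; the given cells sum to 357, so (2,3) = 78.
From column 2, 435 − (92 + 76 + 85 + 99) gives (1,2) = 83.
Column 3 needs 435; the known cells sum to 341, so (1,3) = 94.

97 83 94 75 86 / 81 92 78 89 95 / 90 76 87 98 84 / 79 85 96 82 93 / 88 99 80 91 77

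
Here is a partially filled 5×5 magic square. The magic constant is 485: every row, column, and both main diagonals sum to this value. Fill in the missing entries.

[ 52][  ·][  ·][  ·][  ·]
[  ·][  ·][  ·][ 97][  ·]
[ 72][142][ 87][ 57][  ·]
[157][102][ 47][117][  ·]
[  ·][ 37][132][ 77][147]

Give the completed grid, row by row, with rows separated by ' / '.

The remaining cell in row 3 is (3,5) = 485 − 358 = 127.
Row 4: 157 + 102 + 47 + 117 + ? = 485, so (4,5) = 62.
Row 5: 37 + 132 + 77 + 147 + ? = 485, so (5,1) = 92.
Column 1 must total 485; the given cells sum to 373, so (2,1) = 112.
The remaining cell in column 4 is (1,4) = 485 − 348 = 137.
Using main diagonal: 52 + 87 + 117 + 147 + ? → (2,2) = 485 − 403 = 82.
Anti-diagonal must total 485; the given cells sum to 378, so (1,5) = 107.
From column 2, 485 − (82 + 142 + 102 + 37) gives (1,2) = 122.
From column 5, 485 − (107 + 127 + 62 + 147) gives (2,5) = 42.
Row 1 needs 485; the known cells sum to 418, so (1,3) = 67.
Row 2: 112 + 82 + 97 + 42 + ? = 485, so (2,3) = 152.

52 122 67 137 107 / 112 82 152 97 42 / 72 142 87 57 127 / 157 102 47 117 62 / 92 37 132 77 147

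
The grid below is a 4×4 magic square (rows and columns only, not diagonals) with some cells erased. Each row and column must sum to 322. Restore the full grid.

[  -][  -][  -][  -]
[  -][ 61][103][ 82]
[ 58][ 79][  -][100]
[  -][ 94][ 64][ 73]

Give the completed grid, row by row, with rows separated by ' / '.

97 88 70 67 / 76 61 103 82 / 58 79 85 100 / 91 94 64 73

From row 2, 322 − (61 + 103 + 82) gives (2,1) = 76.
Row 3 needs 322; the known cells sum to 237, so (3,3) = 85.
The remaining cell in row 4 is (4,1) = 322 − 231 = 91.
Column 1: 76 + 58 + 91 + ? = 322, so (1,1) = 97.
Column 2 needs 322; the known cells sum to 234, so (1,2) = 88.
Column 3: 103 + 85 + 64 + ? = 322, so (1,3) = 70.
Column 4 needs 322; the known cells sum to 255, so (1,4) = 67.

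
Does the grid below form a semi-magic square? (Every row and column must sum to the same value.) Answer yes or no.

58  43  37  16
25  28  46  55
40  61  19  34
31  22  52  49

Yes

Row 1: 58 + 43 + 37 + 16 = 154.
Row 2: 25 + 28 + 46 + 55 = 154.
Row 3: 40 + 61 + 19 + 34 = 154.
Row 4: 31 + 22 + 52 + 49 = 154.
Column 1: 58 + 25 + 40 + 31 = 154.
Column 2: 43 + 28 + 61 + 22 = 154.
Column 3: 37 + 46 + 19 + 52 = 154.
Column 4: 16 + 55 + 34 + 49 = 154.
All lines sum to 154.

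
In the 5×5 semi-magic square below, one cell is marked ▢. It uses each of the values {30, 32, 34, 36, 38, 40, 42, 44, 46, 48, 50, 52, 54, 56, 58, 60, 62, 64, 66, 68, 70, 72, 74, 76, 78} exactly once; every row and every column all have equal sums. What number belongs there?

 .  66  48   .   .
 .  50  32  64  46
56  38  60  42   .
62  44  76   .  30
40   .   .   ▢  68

36

The 25 entries sum to 1350, so each line sums to 1350/5 = 270.
Row 2: 50 + 32 + 64 + 46 + ? = 270, so (2,1) = 78.
From row 3, 270 − (56 + 38 + 60 + 42) gives (3,5) = 74.
The remaining cell in row 4 is (4,4) = 270 − 212 = 58.
Using column 1: 78 + 56 + 62 + 40 + ? → (1,1) = 270 − 236 = 34.
Column 2 needs 270; the known cells sum to 198, so (5,2) = 72.
Column 3: 48 + 32 + 60 + 76 + ? = 270, so (5,3) = 54.
The remaining cell in column 5 is (1,5) = 270 − 218 = 52.
Row 1: 34 + 66 + 48 + 52 + ? = 270, so (1,4) = 70.
The remaining cell in row 5 is (5,4) = 270 − 234 = 36.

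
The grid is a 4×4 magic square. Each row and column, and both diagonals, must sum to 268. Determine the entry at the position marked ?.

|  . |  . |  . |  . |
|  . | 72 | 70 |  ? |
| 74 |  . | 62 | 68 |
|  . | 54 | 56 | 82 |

60

Using row 3: 74 + 62 + 68 + ? → (3,2) = 268 − 204 = 64.
Using row 4: 54 + 56 + 82 + ? → (4,1) = 268 − 192 = 76.
Column 2 needs 268; the known cells sum to 190, so (1,2) = 78.
Column 3 needs 268; the known cells sum to 188, so (1,3) = 80.
Main diagonal: 72 + 62 + 82 + ? = 268, so (1,1) = 52.
Anti-diagonal must total 268; the given cells sum to 210, so (1,4) = 58.
Column 1 must total 268; the given cells sum to 202, so (2,1) = 66.
The remaining cell in column 4 is (2,4) = 268 − 208 = 60.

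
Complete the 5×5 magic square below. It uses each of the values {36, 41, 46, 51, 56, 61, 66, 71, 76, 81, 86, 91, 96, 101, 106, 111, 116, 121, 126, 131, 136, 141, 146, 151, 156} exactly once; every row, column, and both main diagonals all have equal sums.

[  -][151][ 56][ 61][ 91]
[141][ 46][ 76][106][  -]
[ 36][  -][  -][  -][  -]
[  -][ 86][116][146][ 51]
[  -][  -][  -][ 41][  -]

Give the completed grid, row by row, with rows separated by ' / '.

121 151 56 61 91 / 141 46 76 106 111 / 36 66 96 126 156 / 81 86 116 146 51 / 101 131 136 41 71

The 25 entries sum to 2400, so each line sums to 2400/5 = 480.
Using row 1: 151 + 56 + 61 + 91 + ? → (1,1) = 480 − 359 = 121.
The remaining cell in row 2 is (2,5) = 480 − 369 = 111.
Row 4 needs 480; the known cells sum to 399, so (4,1) = 81.
Column 1 needs 480; the known cells sum to 379, so (5,1) = 101.
Using column 4: 61 + 106 + 146 + 41 + ? → (3,4) = 480 − 354 = 126.
Anti-diagonal must total 480; the given cells sum to 384, so (3,3) = 96.
From column 3, 480 − (56 + 76 + 96 + 116) gives (5,3) = 136.
Main diagonal needs 480; the known cells sum to 409, so (5,5) = 71.
Row 5: 101 + 136 + 41 + 71 + ? = 480, so (5,2) = 131.
Column 2: 151 + 46 + 86 + 131 + ? = 480, so (3,2) = 66.
Column 5 needs 480; the known cells sum to 324, so (3,5) = 156.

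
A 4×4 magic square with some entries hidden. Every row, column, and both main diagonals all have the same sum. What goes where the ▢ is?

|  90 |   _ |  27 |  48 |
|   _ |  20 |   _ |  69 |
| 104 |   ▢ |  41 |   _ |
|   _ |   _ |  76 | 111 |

83

Main diagonal is complete and sums to 262; that is the magic constant.
Row 1 needs 262; the known cells sum to 165, so (1,2) = 97.
The remaining cell in column 3 is (2,3) = 262 − 144 = 118.
Column 4 must total 262; the given cells sum to 228, so (3,4) = 34.
Using row 2: 20 + 118 + 69 + ? → (2,1) = 262 − 207 = 55.
Row 3 needs 262; the known cells sum to 179, so (3,2) = 83.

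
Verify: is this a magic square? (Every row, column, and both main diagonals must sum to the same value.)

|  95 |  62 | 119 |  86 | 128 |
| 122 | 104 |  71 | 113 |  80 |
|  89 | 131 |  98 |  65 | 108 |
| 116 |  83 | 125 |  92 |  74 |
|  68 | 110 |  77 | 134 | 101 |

Row 1: 95 + 62 + 119 + 86 + 128 = 490.
Row 2: 122 + 104 + 71 + 113 + 80 = 490.
Row 3: 89 + 131 + 98 + 65 + 108 = 491.
Row 4: 116 + 83 + 125 + 92 + 74 = 490.
Row 5: 68 + 110 + 77 + 134 + 101 = 490.
Column 1: 95 + 122 + 89 + 116 + 68 = 490.
Column 2: 62 + 104 + 131 + 83 + 110 = 490.
Column 3: 119 + 71 + 98 + 125 + 77 = 490.
Column 4: 86 + 113 + 65 + 92 + 134 = 490.
Column 5: 128 + 80 + 108 + 74 + 101 = 491.
Main diagonal: 95 + 104 + 98 + 92 + 101 = 490.
Anti-diagonal: 128 + 113 + 98 + 83 + 68 = 490.

No — column 2 sums to 490 but row 3 sums to 491.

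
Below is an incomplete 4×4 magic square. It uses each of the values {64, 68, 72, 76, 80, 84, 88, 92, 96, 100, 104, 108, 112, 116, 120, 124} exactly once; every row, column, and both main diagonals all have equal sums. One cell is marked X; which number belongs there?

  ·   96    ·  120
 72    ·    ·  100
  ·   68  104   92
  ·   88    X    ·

116

The 16 entries sum to 1504, so each line sums to 1504/4 = 376.
From row 3, 376 − (68 + 104 + 92) gives (3,1) = 112.
Using column 2: 96 + 68 + 88 + ? → (2,2) = 376 − 252 = 124.
The remaining cell in column 4 is (4,4) = 376 − 312 = 64.
Main diagonal needs 376; the known cells sum to 292, so (1,1) = 84.
Row 1 needs 376; the known cells sum to 300, so (1,3) = 76.
The remaining cell in row 2 is (2,3) = 376 − 296 = 80.
Column 1: 84 + 72 + 112 + ? = 376, so (4,1) = 108.
Column 3 must total 376; the given cells sum to 260, so (4,3) = 116.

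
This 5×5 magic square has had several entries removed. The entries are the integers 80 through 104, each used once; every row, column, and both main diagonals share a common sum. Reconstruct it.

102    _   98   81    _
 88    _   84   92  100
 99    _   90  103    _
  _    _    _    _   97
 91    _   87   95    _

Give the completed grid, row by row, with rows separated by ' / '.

The entries are 80 through 104, which sum to 2300, so each line sums to 2300/5 = 460.
Row 2: 88 + 84 + 92 + 100 + ? = 460, so (2,2) = 96.
From column 1, 460 − (102 + 88 + 99 + 91) gives (4,1) = 80.
Using column 3: 98 + 84 + 90 + 87 + ? → (4,3) = 460 − 359 = 101.
Column 4 must total 460; the given cells sum to 371, so (4,4) = 89.
From main diagonal, 460 − (102 + 96 + 90 + 89) gives (5,5) = 83.
From row 4, 460 − (80 + 101 + 89 + 97) gives (4,2) = 93.
Row 5 must total 460; the given cells sum to 356, so (5,2) = 104.
Anti-diagonal: 92 + 90 + 93 + 91 + ? = 460, so (1,5) = 94.
Row 1: 102 + 98 + 81 + 94 + ? = 460, so (1,2) = 85.
Column 2 must total 460; the given cells sum to 378, so (3,2) = 82.
Using column 5: 94 + 100 + 97 + 83 + ? → (3,5) = 460 − 374 = 86.

102 85 98 81 94 / 88 96 84 92 100 / 99 82 90 103 86 / 80 93 101 89 97 / 91 104 87 95 83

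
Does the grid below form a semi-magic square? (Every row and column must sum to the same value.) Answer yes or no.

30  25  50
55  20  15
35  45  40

No — column 3 sums to 105 but row 2 sums to 90.

Row 1: 30 + 25 + 50 = 105.
Row 2: 55 + 20 + 15 = 90.
Row 3: 35 + 45 + 40 = 120.
Column 1: 30 + 55 + 35 = 120.
Column 2: 25 + 20 + 45 = 90.
Column 3: 50 + 15 + 40 = 105.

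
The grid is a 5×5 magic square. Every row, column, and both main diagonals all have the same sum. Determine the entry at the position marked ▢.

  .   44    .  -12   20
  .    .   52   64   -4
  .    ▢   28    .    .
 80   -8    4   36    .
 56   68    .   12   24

16

Anti-diagonal is complete and sums to 160; that is the magic constant.
Row 4 must total 160; the given cells sum to 112, so (4,5) = 48.
Row 5: 56 + 68 + 12 + 24 + ? = 160, so (5,3) = 0.
The remaining cell in column 3 is (1,3) = 160 − 84 = 76.
Column 4 must total 160; the given cells sum to 100, so (3,4) = 60.
Column 5 must total 160; the given cells sum to 88, so (3,5) = 72.
Row 1 must total 160; the given cells sum to 128, so (1,1) = 32.
The remaining cell in main diagonal is (2,2) = 160 − 120 = 40.
Row 2 must total 160; the given cells sum to 152, so (2,1) = 8.
The remaining cell in column 1 is (3,1) = 160 − 176 = -16.
Column 2: 44 + 40 + (-8) + 68 + ? = 160, so (3,2) = 16.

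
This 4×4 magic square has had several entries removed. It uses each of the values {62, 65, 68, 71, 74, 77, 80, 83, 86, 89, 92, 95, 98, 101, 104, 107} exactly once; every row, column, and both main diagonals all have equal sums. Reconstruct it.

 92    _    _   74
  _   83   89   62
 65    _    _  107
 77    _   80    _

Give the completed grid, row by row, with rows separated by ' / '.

92 71 101 74 / 104 83 89 62 / 65 98 68 107 / 77 86 80 95

The 16 entries sum to 1352, so each line sums to 1352/4 = 338.
Row 2 must total 338; the given cells sum to 234, so (2,1) = 104.
Column 4 must total 338; the given cells sum to 243, so (4,4) = 95.
The remaining cell in main diagonal is (3,3) = 338 − 270 = 68.
Using anti-diagonal: 74 + 89 + 77 + ? → (3,2) = 338 − 240 = 98.
Row 4 must total 338; the given cells sum to 252, so (4,2) = 86.
Column 2: 83 + 98 + 86 + ? = 338, so (1,2) = 71.
From column 3, 338 − (89 + 68 + 80) gives (1,3) = 101.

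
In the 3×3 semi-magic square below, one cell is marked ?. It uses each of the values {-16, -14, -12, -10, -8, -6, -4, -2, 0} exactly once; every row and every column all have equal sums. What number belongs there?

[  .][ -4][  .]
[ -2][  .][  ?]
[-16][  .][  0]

The 9 entries sum to -72, so each line sums to -72/3 = -24.
Using row 3: -16 + 0 + ? → (3,2) = -24 − (-16) = -8.
Column 1 needs -24; the known cells sum to -18, so (1,1) = -6.
Column 2 needs -24; the known cells sum to -12, so (2,2) = -12.
Row 1: -6 + (-4) + ? = -24, so (1,3) = -14.
From row 2, -24 − (-2 + (-12)) gives (2,3) = -10.

-10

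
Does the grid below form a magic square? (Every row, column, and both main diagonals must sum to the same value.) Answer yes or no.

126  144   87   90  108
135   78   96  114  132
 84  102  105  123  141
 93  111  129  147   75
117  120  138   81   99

Row 1: 126 + 144 + 87 + 90 + 108 = 555.
Row 2: 135 + 78 + 96 + 114 + 132 = 555.
Row 3: 84 + 102 + 105 + 123 + 141 = 555.
Row 4: 93 + 111 + 129 + 147 + 75 = 555.
Row 5: 117 + 120 + 138 + 81 + 99 = 555.
Column 1: 126 + 135 + 84 + 93 + 117 = 555.
Column 2: 144 + 78 + 102 + 111 + 120 = 555.
Column 3: 87 + 96 + 105 + 129 + 138 = 555.
Column 4: 90 + 114 + 123 + 147 + 81 = 555.
Column 5: 108 + 132 + 141 + 75 + 99 = 555.
Main diagonal: 126 + 78 + 105 + 147 + 99 = 555.
Anti-diagonal: 108 + 114 + 105 + 111 + 117 = 555.
All lines sum to 555.

Yes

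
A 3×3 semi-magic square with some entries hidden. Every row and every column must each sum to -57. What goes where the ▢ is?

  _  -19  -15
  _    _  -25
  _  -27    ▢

Row 1: -19 + (-15) + ? = -57, so (1,1) = -23.
From column 2, -57 − (-19 + (-27)) gives (2,2) = -11.
Column 3: -15 + (-25) + ? = -57, so (3,3) = -17.

-17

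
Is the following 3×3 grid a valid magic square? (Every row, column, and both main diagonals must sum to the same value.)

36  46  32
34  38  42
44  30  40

Yes

Row 1: 36 + 46 + 32 = 114.
Row 2: 34 + 38 + 42 = 114.
Row 3: 44 + 30 + 40 = 114.
Column 1: 36 + 34 + 44 = 114.
Column 2: 46 + 38 + 30 = 114.
Column 3: 32 + 42 + 40 = 114.
Main diagonal: 36 + 38 + 40 = 114.
Anti-diagonal: 32 + 38 + 44 = 114.
All lines sum to 114.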